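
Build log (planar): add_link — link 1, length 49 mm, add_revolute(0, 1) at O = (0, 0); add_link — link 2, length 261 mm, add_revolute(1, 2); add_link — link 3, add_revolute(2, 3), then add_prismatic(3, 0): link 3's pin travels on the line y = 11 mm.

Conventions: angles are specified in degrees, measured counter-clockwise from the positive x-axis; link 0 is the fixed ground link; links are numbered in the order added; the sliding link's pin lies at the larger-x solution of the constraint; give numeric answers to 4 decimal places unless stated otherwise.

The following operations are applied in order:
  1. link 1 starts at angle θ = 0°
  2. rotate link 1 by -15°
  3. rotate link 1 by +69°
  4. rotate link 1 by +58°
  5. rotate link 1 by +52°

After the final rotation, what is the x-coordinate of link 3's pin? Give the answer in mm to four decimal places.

geometry: r = 49 mm, L = 261 mm, e = 11 mm; θ starts at 0°
rotate link 1 by -15°: θ ← 0° -15° = -15°
rotate link 1 by +69°: θ ← -15° +69° = 54°
rotate link 1 by +58°: θ ← 54° +58° = 112°
rotate link 1 by +52°: θ ← 112° +52° = 164°
crank pin P = (r cos θ, r sin θ) = (-47.101823, 13.506230)
h = r sin θ − e = 13.506230 − 11 = 2.506230
x = r cos θ + √(L² − h²) = -47.101823 + 260.987967 = 213.886144

213.8861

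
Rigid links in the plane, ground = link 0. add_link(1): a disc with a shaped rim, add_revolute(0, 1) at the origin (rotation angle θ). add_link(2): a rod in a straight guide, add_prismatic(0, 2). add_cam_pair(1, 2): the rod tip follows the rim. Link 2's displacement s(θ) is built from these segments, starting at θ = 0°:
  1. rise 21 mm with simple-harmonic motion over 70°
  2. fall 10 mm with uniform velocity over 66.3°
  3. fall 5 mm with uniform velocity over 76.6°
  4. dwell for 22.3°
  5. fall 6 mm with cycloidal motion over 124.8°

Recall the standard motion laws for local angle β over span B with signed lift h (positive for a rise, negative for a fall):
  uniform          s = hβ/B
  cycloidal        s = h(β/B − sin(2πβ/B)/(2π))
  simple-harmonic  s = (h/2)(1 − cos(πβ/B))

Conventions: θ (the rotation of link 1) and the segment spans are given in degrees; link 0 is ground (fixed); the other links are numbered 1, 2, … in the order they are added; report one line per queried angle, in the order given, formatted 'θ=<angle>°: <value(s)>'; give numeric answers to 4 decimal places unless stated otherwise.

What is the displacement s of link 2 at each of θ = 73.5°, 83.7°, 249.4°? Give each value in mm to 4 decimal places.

segment 1 (0° to 70°, simple-harmonic, h = 21) is passed completely: s = 0.0000 + (21) = 21.0000
θ = 73.5° falls in segment 2 (70° to 136.3°, uniform, h = -10): β = 73.5 − 70 = 3.5°, B = 66.3°; Δs = -10·3.5/66.3 = -0.5279; s = 21.0000 − 0.5279 = 20.4721
θ = 83.7° falls in segment 2 (70° to 136.3°, uniform, h = -10): β = 83.7 − 70 = 13.7°, B = 66.3°; Δs = -10·13.7/66.3 = -2.0664; s = 21.0000 − 2.0664 = 18.9336
segment 2 (70° to 136.3°, uniform, h = -10) is passed completely: s = 21.0000 + (-10) = 11.0000
segment 3 (136.3° to 212.9°, uniform, h = -5) is passed completely: s = 11.0000 + (-5) = 6.0000
segment 4 (212.9° to 235.2°, dwell): s unchanged at 6.0000
θ = 249.4° falls in segment 5 (235.2° to 360°, cycloidal, h = -6): β = 249.4 − 235.2 = 14.2°, B = 124.8°; Δs = -6·(0.1138 − sin(2π·0.1138)/(2π)) = -0.0567; s = 6.0000 − 0.0567 = 5.9433

θ=73.5°: 20.4721
θ=83.7°: 18.9336
θ=249.4°: 5.9433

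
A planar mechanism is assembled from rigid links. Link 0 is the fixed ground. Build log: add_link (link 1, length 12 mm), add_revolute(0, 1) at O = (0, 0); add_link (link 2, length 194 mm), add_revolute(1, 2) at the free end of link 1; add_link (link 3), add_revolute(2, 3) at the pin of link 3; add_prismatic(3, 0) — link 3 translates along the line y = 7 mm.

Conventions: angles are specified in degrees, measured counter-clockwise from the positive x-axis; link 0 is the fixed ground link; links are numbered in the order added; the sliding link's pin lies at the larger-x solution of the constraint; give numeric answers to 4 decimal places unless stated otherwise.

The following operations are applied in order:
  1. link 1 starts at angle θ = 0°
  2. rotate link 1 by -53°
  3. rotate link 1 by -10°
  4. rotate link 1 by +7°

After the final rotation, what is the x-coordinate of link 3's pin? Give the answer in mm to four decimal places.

geometry: r = 12 mm, L = 194 mm, e = 7 mm; θ starts at 0°
rotate link 1 by -53°: θ ← 0° -53° = -53°
rotate link 1 by -10°: θ ← -53° -10° = -63°
rotate link 1 by +7°: θ ← -63° +7° = -56°
crank pin P = (r cos θ, r sin θ) = (6.710315, -9.948451)
h = r sin θ − e = -9.948451 − 7 = -16.948451
x = r cos θ + √(L² − h²) = 6.710315 + 193.258247 = 199.968562

199.9686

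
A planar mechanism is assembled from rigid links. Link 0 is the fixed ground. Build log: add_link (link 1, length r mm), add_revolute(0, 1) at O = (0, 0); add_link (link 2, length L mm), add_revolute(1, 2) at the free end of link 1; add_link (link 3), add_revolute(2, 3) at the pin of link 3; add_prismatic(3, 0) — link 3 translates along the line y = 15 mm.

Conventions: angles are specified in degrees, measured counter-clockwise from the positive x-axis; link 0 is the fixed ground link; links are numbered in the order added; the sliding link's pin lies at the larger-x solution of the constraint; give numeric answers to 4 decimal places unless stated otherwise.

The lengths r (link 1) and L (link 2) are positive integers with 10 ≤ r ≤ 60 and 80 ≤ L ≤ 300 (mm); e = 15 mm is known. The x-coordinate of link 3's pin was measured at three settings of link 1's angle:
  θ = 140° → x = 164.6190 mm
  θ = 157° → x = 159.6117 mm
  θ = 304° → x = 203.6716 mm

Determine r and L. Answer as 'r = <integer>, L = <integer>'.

constraint per measurement: (x − r cos θ)² + (r sin θ − e)² = L²
subtracting the θ₁ and θ₂ equations cancels the r² and L² terms:
r = (x₁² − x₂²) / (2[(x₁cos θ₁ + e sin θ₁) − (x₂cos θ₂ + e sin θ₂)]) = 33.0001 → r = 33
L² = (x₁ − r cos θ₁)² + (r sin θ₁ − e)² = 36100.0165 → L = 190.0000 → L = 190
check at θ₃=304°: x = 203.6716 (printed 203.6716) ✓

r = 33, L = 190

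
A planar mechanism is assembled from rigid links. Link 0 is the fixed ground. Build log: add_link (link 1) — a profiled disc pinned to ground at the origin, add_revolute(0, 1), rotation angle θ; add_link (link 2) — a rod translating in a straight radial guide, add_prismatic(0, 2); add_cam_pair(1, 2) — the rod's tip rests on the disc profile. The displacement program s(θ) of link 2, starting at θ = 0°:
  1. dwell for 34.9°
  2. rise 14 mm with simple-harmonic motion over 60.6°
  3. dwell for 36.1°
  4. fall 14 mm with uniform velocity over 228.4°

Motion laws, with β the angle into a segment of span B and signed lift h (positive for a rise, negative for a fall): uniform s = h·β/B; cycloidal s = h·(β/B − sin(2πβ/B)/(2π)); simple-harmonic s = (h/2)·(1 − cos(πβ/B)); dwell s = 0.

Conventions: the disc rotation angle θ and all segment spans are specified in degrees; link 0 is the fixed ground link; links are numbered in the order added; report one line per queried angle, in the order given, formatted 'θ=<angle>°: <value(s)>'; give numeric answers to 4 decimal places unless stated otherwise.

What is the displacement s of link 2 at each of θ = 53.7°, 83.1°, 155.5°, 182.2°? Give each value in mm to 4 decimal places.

seg 1 [0°–34.9°] dwell: s stays 0.0000
seg 2 [34.9°–95.5°] simple-harmonic, h=14: θ=53.7° here. β=18.8, B=60.6. 14/2·(1 − cos(π·0.3102)) = 3.0696 → s = 3.0696
seg 2 [34.9°–95.5°] simple-harmonic, h=14: θ=83.1° here. β=48.2, B=60.6. 14/2·(1 − cos(π·0.7954)) = 12.6028 → s = 12.6028
seg 2 [34.9°–95.5°] simple-harmonic, h=14: full span → s += 14 → s = 14.0000
seg 3 [95.5°–131.6°] dwell: s stays 14.0000
seg 4 [131.6°–360°] uniform, h=-14: θ=155.5° here. β=23.9, B=228.4. -14·23.9/228.4 = -1.4650 → s = 12.5350
seg 4 [131.6°–360°] uniform, h=-14: θ=182.2° here. β=50.6, B=228.4. -14·50.6/228.4 = -3.1016 → s = 10.8984

θ=53.7°: 3.0696
θ=83.1°: 12.6028
θ=155.5°: 12.5350
θ=182.2°: 10.8984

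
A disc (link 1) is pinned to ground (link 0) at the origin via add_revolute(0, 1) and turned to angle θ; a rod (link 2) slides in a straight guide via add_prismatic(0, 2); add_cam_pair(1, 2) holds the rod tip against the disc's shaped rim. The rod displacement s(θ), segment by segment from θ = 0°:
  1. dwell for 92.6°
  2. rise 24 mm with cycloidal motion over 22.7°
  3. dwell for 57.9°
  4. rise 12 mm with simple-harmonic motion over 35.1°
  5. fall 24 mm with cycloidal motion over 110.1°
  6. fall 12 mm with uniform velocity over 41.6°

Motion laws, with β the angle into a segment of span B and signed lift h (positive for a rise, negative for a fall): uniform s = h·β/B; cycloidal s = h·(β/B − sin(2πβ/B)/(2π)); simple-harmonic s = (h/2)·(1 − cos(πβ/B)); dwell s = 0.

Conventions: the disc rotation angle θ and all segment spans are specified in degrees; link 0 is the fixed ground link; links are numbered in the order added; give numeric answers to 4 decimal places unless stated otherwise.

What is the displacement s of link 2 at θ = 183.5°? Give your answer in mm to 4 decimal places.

segment 1 (0° to 92.6°, dwell): s unchanged at 0.0000
segment 2 (92.6° to 115.3°, cycloidal, h = 24) is passed completely: s = 0.0000 + (24) = 24.0000
segment 3 (115.3° to 173.2°, dwell): s unchanged at 24.0000
θ = 183.5° falls in segment 4 (173.2° to 208.3°, simple-harmonic, h = 12): β = 183.5 − 173.2 = 10.3°, B = 35.1°; Δs = 12/2·(1 − cos(π·0.2934)) = 2.3741; s = 24.0000 + 2.3741 = 26.3741

26.3741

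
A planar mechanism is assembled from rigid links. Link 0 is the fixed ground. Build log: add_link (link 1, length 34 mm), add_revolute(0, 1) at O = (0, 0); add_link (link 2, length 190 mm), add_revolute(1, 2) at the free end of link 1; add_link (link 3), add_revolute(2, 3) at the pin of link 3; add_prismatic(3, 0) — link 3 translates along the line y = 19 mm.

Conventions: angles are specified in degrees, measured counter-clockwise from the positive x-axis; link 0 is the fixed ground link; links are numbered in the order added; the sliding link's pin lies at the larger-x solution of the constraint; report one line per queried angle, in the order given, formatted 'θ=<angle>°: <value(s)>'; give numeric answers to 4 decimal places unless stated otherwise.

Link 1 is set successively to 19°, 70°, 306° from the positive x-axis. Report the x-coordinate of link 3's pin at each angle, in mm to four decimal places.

geometry: r = 34 mm, L = 190 mm, e = 19 mm
θ=19°: crank pin P = (r cos θ, r sin θ) = (32.147632, 11.069317)
θ=19°: h = r sin θ − e = 11.069317 − 19 = -7.930683
θ=19°: x = r cos θ + √(L² − h²) = 32.147632 + 189.834413 = 221.982044
θ=70°: crank pin P = (r cos θ, r sin θ) = (11.628685, 31.949549)
θ=70°: h = r sin θ − e = 31.949549 − 19 = 12.949549
θ=70°: x = r cos θ + √(L² − h²) = 11.628685 + 189.558195 = 201.186880
θ=306°: crank pin P = (r cos θ, r sin θ) = (19.984699, -27.506578)
θ=306°: h = r sin θ − e = -27.506578 − 19 = -46.506578
θ=306°: x = r cos θ + √(L² − h²) = 19.984699 + 184.220352 = 204.205051

θ=19°: 221.9820
θ=70°: 201.1869
θ=306°: 204.2051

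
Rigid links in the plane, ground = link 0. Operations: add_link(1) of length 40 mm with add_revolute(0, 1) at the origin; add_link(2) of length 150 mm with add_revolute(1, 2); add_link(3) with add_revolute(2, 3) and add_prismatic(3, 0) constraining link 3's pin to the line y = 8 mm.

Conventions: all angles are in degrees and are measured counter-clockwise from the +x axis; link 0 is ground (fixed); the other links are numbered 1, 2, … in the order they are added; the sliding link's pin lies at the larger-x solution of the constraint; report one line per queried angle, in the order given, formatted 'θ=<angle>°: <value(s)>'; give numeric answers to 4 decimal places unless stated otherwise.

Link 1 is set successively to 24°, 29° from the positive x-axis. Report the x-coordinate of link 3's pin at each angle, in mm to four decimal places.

geometry: r = 40 mm, L = 150 mm, e = 8 mm
θ=24°: crank pin P = (r cos θ, r sin θ) = (36.541818, 16.269466)
θ=24°: h = r sin θ − e = 16.269466 − 8 = 8.269466
θ=24°: x = r cos θ + √(L² − h²) = 36.541818 + 149.771880 = 186.313698
θ=29°: crank pin P = (r cos θ, r sin θ) = (34.984788, 19.392385)
θ=29°: h = r sin θ − e = 19.392385 − 8 = 11.392385
θ=29°: x = r cos θ + √(L² − h²) = 34.984788 + 149.566753 = 184.551541

θ=24°: 186.3137
θ=29°: 184.5515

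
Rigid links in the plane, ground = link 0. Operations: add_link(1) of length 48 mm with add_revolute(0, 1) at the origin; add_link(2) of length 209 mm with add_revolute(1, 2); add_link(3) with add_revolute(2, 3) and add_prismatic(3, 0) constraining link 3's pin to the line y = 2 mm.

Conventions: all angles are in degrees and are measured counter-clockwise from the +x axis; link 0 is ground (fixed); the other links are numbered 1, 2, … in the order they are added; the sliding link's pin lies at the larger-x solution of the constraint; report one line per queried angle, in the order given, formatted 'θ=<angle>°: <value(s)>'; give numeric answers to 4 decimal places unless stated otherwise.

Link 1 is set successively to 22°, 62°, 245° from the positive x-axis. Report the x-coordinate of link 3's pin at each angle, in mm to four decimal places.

geometry: r = 48 mm, L = 209 mm, e = 2 mm
θ=22°: crank pin P = (r cos θ, r sin θ) = (44.504825, 17.981116)
θ=22°: h = r sin θ − e = 17.981116 − 2 = 15.981116
θ=22°: x = r cos θ + √(L² − h²) = 44.504825 + 208.388109 = 252.892934
θ=62°: crank pin P = (r cos θ, r sin θ) = (22.534635, 42.381484)
θ=62°: h = r sin θ − e = 42.381484 − 2 = 40.381484
θ=62°: x = r cos θ + √(L² − h²) = 22.534635 + 205.061785 = 227.596420
θ=245°: crank pin P = (r cos θ, r sin θ) = (-20.285677, -43.502774)
θ=245°: h = r sin θ − e = -43.502774 − 2 = -45.502774
θ=245°: x = r cos θ + √(L² − h²) = -20.285677 + 203.986513 = 183.700837

θ=22°: 252.8929
θ=62°: 227.5964
θ=245°: 183.7008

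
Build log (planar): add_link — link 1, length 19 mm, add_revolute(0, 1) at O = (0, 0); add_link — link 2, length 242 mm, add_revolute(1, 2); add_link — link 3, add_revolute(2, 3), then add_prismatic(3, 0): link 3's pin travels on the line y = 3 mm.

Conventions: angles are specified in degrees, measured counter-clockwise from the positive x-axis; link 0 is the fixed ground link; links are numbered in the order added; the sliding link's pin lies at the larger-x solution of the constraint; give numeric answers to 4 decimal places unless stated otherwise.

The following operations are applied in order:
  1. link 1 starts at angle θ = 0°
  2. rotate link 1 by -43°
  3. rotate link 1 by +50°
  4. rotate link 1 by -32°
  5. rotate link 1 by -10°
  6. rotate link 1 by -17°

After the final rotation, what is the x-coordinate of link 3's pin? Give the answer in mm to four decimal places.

geometry: r = 19 mm, L = 242 mm, e = 3 mm; θ starts at 0°
rotate link 1 by -43°: θ ← 0° -43° = -43°
rotate link 1 by +50°: θ ← -43° +50° = 7°
rotate link 1 by -32°: θ ← 7° -32° = -25°
rotate link 1 by -10°: θ ← -25° -10° = -35°
rotate link 1 by -17°: θ ← -35° -17° = -52°
crank pin P = (r cos θ, r sin θ) = (11.697568, -14.972204)
h = r sin θ − e = -14.972204 − 3 = -17.972204
x = r cos θ + √(L² − h²) = 11.697568 + 241.331722 = 253.029290

253.0293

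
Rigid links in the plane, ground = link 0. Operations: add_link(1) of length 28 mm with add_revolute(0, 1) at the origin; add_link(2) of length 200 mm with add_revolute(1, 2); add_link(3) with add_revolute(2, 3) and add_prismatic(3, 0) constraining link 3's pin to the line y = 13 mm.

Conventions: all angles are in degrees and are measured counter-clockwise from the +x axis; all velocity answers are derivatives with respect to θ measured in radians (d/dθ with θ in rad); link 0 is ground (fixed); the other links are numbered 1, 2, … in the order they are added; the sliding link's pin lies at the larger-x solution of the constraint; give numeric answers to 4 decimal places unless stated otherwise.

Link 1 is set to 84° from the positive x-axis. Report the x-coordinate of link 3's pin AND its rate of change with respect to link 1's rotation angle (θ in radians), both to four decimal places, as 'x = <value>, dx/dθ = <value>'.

geometry: r = 28 mm, L = 200 mm, e = 13 mm
crank pin P = (r cos θ, r sin θ) = (2.926797, 27.846613)
h = r sin θ − e = 27.846613 − 13 = 14.846613
x = r cos θ + √(L² − h²) = 2.926797 + 199.448184 = 202.374981
dx/dθ = −r sin θ − h·r cos θ/√(L² − h²) (θ in radians; h = 14.846613) = -28.064479

x = 202.3750, dx/dθ = -28.0645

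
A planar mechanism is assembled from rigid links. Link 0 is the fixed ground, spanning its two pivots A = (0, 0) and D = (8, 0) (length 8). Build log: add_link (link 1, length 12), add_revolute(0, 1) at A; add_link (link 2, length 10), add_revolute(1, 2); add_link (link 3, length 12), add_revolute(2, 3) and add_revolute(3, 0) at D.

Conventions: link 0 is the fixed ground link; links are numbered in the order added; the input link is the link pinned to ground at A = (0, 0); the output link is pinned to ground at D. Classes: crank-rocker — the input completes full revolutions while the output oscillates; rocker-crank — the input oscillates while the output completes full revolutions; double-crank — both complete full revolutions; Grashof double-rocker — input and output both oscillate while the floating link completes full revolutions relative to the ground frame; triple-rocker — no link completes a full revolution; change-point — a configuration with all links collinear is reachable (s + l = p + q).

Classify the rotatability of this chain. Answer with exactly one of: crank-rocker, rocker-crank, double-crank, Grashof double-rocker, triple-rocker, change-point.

lengths: ground=8, input=12, coupler=10, output=12
sorted: s=8 (shortest), l=12 (longest), p+q=22
s + l = 20 vs p + q = 22
s + l < p + q (Grashof) with shortest = ground link → double-crank

double-crank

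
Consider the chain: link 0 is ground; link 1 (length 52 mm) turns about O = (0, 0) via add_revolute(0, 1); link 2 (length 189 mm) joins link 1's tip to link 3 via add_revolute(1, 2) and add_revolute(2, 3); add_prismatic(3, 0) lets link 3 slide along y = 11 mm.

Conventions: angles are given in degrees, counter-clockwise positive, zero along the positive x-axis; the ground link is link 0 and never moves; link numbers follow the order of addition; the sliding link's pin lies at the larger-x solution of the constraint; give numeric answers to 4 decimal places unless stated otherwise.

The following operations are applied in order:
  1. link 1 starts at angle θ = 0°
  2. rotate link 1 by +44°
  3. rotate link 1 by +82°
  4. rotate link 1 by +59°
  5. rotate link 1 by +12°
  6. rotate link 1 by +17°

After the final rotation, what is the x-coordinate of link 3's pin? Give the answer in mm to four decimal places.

geometry: r = 52 mm, L = 189 mm, e = 11 mm; θ starts at 0°
rotate link 1 by +44°: θ ← 0° +44° = 44°
rotate link 1 by +82°: θ ← 44° +82° = 126°
rotate link 1 by +59°: θ ← 126° +59° = 185°
rotate link 1 by +12°: θ ← 185° +12° = 197°
rotate link 1 by +17°: θ ← 197° +17° = 214°
crank pin P = (r cos θ, r sin θ) = (-43.109954, -29.078031)
h = r sin θ − e = -29.078031 − 11 = -40.078031
x = r cos θ + √(L² − h²) = -43.109954 + 184.701791 = 141.591837

141.5918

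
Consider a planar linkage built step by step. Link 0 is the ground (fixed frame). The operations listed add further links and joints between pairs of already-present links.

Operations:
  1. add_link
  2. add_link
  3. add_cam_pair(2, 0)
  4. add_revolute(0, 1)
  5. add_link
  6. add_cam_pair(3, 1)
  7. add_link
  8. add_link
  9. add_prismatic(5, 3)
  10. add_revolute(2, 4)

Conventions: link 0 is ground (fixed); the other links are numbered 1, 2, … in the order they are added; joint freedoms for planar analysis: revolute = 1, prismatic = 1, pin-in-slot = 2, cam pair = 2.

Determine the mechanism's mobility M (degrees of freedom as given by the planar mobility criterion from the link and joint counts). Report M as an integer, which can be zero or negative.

L=1 J1=0 J2=0
add link → L=2 J1=0 J2=0
add link → L=3 J1=0 J2=0
C@2,0 dof=2 J2 → L=3 J1=0 J2=1
R@0,1 dof=1 J1 → L=3 J1=1 J2=1
add link → L=4 J1=1 J2=1
C@3,1 dof=2 J2 → L=4 J1=1 J2=2
add link → L=5 J1=1 J2=2
add link → L=6 J1=1 J2=2
P@5,3 dof=1 J1 → L=6 J1=2 J2=2
R@2,4 dof=1 J1 → L=6 J1=3 J2=2
M=3(L−1)−2J1−J2=3·5−2·3−2=7

M = 7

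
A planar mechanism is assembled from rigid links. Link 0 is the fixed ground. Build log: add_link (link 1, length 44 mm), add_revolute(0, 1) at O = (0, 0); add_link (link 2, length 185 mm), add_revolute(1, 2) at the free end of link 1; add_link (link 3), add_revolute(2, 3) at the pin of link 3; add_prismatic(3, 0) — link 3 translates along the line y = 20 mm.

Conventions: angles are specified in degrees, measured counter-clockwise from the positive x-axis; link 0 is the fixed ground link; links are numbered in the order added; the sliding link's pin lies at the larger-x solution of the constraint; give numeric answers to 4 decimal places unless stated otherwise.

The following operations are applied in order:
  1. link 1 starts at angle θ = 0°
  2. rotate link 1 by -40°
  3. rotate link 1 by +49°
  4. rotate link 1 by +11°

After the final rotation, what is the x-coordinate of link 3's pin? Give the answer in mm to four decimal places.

geometry: r = 44 mm, L = 185 mm, e = 20 mm; θ starts at 0°
rotate link 1 by -40°: θ ← 0° -40° = -40°
rotate link 1 by +49°: θ ← -40° +49° = 9°
rotate link 1 by +11°: θ ← 9° +11° = 20°
crank pin P = (r cos θ, r sin θ) = (41.346475, 15.048886)
h = r sin θ − e = 15.048886 − 20 = -4.951114
x = r cos θ + √(L² − h²) = 41.346475 + 184.933735 = 226.280211

226.2802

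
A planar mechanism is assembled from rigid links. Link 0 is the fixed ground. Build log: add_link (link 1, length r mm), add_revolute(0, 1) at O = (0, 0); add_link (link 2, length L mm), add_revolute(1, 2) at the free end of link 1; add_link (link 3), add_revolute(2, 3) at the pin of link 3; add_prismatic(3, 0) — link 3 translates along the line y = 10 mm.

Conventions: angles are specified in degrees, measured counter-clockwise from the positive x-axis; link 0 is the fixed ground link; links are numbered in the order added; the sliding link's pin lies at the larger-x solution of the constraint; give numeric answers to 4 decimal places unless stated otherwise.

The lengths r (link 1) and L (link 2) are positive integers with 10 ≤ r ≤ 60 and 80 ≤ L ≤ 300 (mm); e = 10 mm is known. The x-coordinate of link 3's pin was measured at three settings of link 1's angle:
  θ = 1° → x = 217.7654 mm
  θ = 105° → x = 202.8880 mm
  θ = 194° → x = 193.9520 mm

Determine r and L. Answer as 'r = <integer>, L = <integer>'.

constraint per measurement: (x − r cos θ)² + (r sin θ − e)² = L²
subtracting the θ₁ and θ₂ equations cancels the r² and L² terms:
r = (x₁² − x₂²) / (2[(x₁cos θ₁ + e sin θ₁) − (x₂cos θ₂ + e sin θ₂)]) = 12.0000 → r = 12
L² = (x₁ − r cos θ₁)² + (r sin θ₁ − e)² = 42436.0073 → L = 206.0000 → L = 206
check at θ₃=194°: x = 193.9520 (printed 193.9520) ✓

r = 12, L = 206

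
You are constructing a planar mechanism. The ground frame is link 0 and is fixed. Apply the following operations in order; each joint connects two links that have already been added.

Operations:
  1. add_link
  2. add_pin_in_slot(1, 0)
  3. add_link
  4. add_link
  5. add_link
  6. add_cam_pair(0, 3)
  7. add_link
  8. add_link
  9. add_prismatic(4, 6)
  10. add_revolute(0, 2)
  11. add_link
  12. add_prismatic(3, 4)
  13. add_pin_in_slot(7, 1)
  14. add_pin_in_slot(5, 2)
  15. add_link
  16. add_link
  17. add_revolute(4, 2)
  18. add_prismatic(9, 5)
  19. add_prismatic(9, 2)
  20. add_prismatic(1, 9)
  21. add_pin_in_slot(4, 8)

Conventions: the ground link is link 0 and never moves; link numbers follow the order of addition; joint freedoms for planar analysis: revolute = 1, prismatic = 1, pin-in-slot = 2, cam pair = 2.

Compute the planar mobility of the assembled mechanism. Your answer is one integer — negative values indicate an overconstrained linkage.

(L,J1,J2)=(1,0,0); link0 fixed
link1: (2,0,0)
PS 1-0 [J2]: (2,0,1)
link2: (3,0,1)
link3: (4,0,1)
link4: (5,0,1)
C 0-3 [J2]: (5,0,2)
link5: (6,0,2)
link6: (7,0,2)
P 4-6 [J1]: (7,1,2)
R 0-2 [J1]: (7,2,2)
link7: (8,2,2)
P 3-4 [J1]: (8,3,2)
PS 7-1 [J2]: (8,3,3)
PS 5-2 [J2]: (8,3,4)
link8: (9,3,4)
link9: (10,3,4)
R 4-2 [J1]: (10,4,4)
P 9-5 [J1]: (10,5,4)
P 9-2 [J1]: (10,6,4)
P 1-9 [J1]: (10,7,4)
PS 4-8 [J2]: (10,7,5)
Grübler: 3·9 − 2·7 − 5 = 8

M = 8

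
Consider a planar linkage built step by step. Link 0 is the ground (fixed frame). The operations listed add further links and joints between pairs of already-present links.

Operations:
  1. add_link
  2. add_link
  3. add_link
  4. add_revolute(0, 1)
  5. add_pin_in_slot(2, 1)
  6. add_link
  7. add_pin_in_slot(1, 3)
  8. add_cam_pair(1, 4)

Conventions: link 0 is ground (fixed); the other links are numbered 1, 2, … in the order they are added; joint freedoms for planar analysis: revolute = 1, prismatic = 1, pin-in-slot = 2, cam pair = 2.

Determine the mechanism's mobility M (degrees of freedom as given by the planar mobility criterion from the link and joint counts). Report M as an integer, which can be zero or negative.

ground; <1,0,0>
#1 <2,0,0>
#2 <3,0,0>
#3 <4,0,0>
R:0↔1 J1 <4,1,0>
PS:2↔1 J2 <4,1,1>
#4 <5,1,1>
PS:1↔3 J2 <5,1,2>
C:1↔4 J2 <5,1,3>
3×4 − 2×1 − 1×3 = 7

M = 7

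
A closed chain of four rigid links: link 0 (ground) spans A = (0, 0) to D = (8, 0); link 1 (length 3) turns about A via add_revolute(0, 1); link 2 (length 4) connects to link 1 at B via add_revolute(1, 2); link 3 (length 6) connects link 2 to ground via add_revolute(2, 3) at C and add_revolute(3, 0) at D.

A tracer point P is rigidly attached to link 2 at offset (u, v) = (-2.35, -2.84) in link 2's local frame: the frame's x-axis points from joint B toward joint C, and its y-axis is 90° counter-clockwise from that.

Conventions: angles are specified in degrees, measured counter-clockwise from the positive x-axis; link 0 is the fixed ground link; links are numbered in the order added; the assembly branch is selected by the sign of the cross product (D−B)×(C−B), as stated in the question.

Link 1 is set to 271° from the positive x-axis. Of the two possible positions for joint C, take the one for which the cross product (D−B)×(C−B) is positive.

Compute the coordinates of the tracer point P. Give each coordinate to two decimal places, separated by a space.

A=(0,0), D=(8.00,0)
B = A + 3.00·(cos271°, sin271°) = (0.0524, -2.9995)
|BD| = 8.4948
circle(B,4.00) ∩ circle(D,6.00): a=3.0702, h=2.5639
  candidates: C₊=(2.0195,0.4833) cross=21.780; C₋=(3.8301,-4.3142) cross=-21.780
  branch + wants cross > 0 → take C=(2.0195,0.4833) (cross=21.780)
ex = (C−B)/|BC| = (0.4918,0.8707); ey = (-0.8707,0.4918)
P = B + -2.35·ex + -2.84·ey = (1.3695,-6.4424)

1.37 -6.44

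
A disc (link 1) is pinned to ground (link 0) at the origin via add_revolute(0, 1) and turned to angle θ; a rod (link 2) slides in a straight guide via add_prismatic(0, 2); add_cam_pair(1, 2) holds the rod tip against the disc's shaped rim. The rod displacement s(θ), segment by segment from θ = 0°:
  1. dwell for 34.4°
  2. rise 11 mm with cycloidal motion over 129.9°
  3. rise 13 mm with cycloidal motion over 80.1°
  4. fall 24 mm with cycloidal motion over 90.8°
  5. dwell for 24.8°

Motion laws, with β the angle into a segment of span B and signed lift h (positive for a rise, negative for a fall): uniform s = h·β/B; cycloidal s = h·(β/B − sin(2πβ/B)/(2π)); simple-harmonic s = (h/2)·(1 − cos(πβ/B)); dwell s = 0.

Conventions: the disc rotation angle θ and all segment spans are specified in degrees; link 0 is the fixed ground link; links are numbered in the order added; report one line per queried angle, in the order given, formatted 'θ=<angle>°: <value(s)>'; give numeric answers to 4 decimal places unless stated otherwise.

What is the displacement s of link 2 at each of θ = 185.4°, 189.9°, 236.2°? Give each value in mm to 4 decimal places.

segment 1 (0° to 34.4°, dwell): s unchanged at 0.0000
segment 2 (34.4° to 164.3°, cycloidal, h = 11) is passed completely: s = 0.0000 + (11) = 11.0000
θ = 185.4° falls in segment 3 (164.3° to 244.4°, cycloidal, h = 13): β = 185.4 − 164.3 = 21.1°, B = 80.1°; Δs = 13·(0.2634 − sin(2π·0.2634)/(2π)) = 1.3628; s = 11.0000 + 1.3628 = 12.3628
θ = 189.9° falls in segment 3 (164.3° to 244.4°, cycloidal, h = 13): β = 189.9 − 164.3 = 25.6°, B = 80.1°; Δs = 13·(0.3196 − sin(2π·0.3196)/(2π)) = 2.2805; s = 11.0000 + 2.2805 = 13.2805
θ = 236.2° falls in segment 3 (164.3° to 244.4°, cycloidal, h = 13): β = 236.2 − 164.3 = 71.9°, B = 80.1°; Δs = 13·(0.8976 − sin(2π·0.8976)/(2π)) = 12.9101; s = 11.0000 + 12.9101 = 23.9101

θ=185.4°: 12.3628
θ=189.9°: 13.2805
θ=236.2°: 23.9101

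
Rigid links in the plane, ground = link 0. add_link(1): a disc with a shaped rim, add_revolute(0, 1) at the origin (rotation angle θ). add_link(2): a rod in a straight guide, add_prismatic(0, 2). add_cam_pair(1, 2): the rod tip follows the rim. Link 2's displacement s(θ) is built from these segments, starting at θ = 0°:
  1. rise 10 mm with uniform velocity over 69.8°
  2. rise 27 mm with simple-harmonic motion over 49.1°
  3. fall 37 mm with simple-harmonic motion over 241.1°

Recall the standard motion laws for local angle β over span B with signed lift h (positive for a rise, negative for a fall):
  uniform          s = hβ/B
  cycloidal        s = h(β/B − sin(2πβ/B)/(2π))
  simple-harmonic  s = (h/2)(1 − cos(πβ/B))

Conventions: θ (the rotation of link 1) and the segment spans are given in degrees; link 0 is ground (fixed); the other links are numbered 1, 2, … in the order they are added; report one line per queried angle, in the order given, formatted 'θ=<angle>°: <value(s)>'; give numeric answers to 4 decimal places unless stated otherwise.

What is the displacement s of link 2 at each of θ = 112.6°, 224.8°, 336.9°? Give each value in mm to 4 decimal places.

segment 1 (0° to 69.8°, uniform, h = 10) is passed completely: s = 0.0000 + (10) = 10.0000
θ = 112.6° falls in segment 2 (69.8° to 118.9°, simple-harmonic, h = 27): β = 112.6 − 69.8 = 42.8°, B = 49.1°; Δs = 27/2·(1 − cos(π·0.8717)) = 25.9180; s = 10.0000 + 25.9180 = 35.9180
segment 2 (69.8° to 118.9°, simple-harmonic, h = 27) is passed completely: s = 10.0000 + (27) = 37.0000
θ = 224.8° falls in segment 3 (118.9° to 360°, simple-harmonic, h = -37): β = 224.8 − 118.9 = 105.9°, B = 241.1°; Δs = -37/2·(1 − cos(π·0.4392)) = -14.9899; s = 37.0000 − 14.9899 = 22.0101
θ = 336.9° falls in segment 3 (118.9° to 360°, simple-harmonic, h = -37): β = 336.9 − 118.9 = 218°, B = 241.1°; Δs = -37/2·(1 − cos(π·0.9042)) = -36.1683; s = 37.0000 − 36.1683 = 0.8317

θ=112.6°: 35.9180
θ=224.8°: 22.0101
θ=336.9°: 0.8317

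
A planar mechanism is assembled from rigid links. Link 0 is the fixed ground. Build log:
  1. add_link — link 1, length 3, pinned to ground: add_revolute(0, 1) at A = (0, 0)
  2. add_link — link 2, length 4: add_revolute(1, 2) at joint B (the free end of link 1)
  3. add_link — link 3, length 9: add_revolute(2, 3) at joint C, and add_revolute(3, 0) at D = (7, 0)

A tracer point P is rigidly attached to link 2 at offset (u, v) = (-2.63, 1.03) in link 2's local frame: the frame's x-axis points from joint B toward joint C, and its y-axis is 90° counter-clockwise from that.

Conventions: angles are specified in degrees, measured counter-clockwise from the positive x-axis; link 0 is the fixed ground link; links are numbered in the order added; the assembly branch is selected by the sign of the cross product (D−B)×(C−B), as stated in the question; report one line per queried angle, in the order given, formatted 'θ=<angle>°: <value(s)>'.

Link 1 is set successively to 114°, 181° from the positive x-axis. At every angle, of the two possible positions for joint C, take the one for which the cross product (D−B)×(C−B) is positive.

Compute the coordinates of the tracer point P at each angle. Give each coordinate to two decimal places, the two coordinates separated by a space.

A=(0,0), D=(7.00,0)
θ=114°: B = A + 3.00·(cos114°, sin114°) = (-1.2202, 2.7406)
θ=114°: |BD| = 8.6650
θ=114°: circle(B,4.00) ∩ circle(D,9.00): a=0.5818, h=3.9575
θ=114°:   candidates: C₊=(0.5834,6.3109) cross=34.292; C₋=(-1.9200,-1.1977) cross=-34.292
θ=114°:   branch + wants cross > 0 → take C=(0.5834,6.3109) (cross=34.292)
θ=114°: ex = (C−B)/|BC| = (0.4509,0.8926); ey = (-0.8926,0.4509)
θ=114°: P = B + -2.63·ex + 1.03·ey = (-3.3254,0.8576)
θ=181°: B = A + 3.00·(cos181°, sin181°) = (-2.9995, -0.0524)
θ=181°: |BD| = 9.9997
θ=181°: circle(B,4.00) ∩ circle(D,9.00): a=1.7497, h=3.5970
θ=181°:   candidates: C₊=(-1.2687,3.5538) cross=35.969; C₋=(-1.2310,-3.6401) cross=-35.969
θ=181°:   branch + wants cross > 0 → take C=(-1.2687,3.5538) (cross=35.969)
θ=181°: ex = (C−B)/|BC| = (0.4327,0.9015); ey = (-0.9015,0.4327)
θ=181°: P = B + -2.63·ex + 1.03·ey = (-5.0662,-1.9777)

θ=114°: -3.33 0.86
θ=181°: -5.07 -1.98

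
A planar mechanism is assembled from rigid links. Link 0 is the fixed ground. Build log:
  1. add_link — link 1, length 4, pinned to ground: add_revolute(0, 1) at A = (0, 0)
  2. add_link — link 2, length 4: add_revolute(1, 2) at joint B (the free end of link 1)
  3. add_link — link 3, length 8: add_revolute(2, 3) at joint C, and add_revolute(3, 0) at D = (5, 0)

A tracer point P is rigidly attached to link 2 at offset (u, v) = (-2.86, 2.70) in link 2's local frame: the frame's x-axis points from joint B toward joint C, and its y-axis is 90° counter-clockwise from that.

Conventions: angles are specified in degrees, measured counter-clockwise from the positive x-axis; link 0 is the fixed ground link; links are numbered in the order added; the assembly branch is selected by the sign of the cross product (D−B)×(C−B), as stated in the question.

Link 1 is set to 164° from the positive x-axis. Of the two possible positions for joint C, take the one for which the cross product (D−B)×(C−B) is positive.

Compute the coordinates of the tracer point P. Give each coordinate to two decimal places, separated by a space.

A=(0,0), D=(5.00,0)
B = A + 4.00·(cos164°, sin164°) = (-3.8450, 1.1025)
|BD| = 8.9135
circle(B,4.00) ∩ circle(D,8.00): a=1.7642, h=3.5899
  candidates: C₊=(-1.6503,4.4467) cross=31.999; C₋=(-2.5384,-2.6780) cross=-31.999
  branch + wants cross > 0 → take C=(-1.6503,4.4467) (cross=31.999)
ex = (C−B)/|BC| = (0.5487,0.8360); ey = (-0.8360,0.5487)
P = B + -2.86·ex + 2.70·ey = (-7.6716,0.1929)

-7.67 0.19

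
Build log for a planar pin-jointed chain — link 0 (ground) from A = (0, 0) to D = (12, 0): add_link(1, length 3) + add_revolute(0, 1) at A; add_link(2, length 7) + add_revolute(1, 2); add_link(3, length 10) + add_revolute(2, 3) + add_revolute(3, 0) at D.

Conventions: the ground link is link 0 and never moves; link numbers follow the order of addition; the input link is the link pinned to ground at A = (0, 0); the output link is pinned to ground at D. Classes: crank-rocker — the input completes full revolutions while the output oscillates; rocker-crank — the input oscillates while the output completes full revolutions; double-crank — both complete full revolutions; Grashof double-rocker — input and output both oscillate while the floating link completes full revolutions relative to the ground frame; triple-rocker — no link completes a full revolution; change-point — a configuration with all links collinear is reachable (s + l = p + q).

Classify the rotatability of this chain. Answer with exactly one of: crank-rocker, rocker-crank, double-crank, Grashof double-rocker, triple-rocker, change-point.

lengths: ground=12, input=3, coupler=7, output=10
sorted: s=3 (shortest), l=12 (longest), p+q=17
s + l = 15 vs p + q = 17
s + l < p + q (Grashof) with shortest = input link → crank-rocker

crank-rocker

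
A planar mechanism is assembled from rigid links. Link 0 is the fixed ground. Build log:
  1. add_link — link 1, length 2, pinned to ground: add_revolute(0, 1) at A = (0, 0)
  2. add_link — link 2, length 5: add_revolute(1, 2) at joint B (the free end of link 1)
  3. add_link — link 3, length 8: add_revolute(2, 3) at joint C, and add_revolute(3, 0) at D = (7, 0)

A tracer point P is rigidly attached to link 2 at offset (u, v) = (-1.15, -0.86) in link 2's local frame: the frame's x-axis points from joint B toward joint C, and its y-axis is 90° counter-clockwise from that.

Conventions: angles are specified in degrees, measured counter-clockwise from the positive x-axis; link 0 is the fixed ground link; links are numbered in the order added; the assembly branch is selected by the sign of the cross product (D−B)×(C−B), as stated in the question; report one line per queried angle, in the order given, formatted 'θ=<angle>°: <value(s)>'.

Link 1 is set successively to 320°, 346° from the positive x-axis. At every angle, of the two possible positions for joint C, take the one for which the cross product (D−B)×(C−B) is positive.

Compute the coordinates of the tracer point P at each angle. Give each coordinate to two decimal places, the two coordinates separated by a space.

A=(0,0), D=(7.00,0)
θ=320°: B = A + 2.00·(cos320°, sin320°) = (1.5321, -1.2856)
θ=320°: |BD| = 5.6170
θ=320°: circle(B,5.00) ∩ circle(D,8.00): a=-0.6631, h=4.9558
θ=320°:   candidates: C₊=(-0.2477,3.3870) cross=27.837; C₋=(2.0208,-6.2616) cross=-27.837
θ=320°:   branch + wants cross > 0 → take C=(-0.2477,3.3870) (cross=27.837)
θ=320°: ex = (C−B)/|BC| = (-0.3559,0.9345); ey = (-0.9345,-0.3559)
θ=320°: P = B + -1.15·ex + -0.86·ey = (2.7451,-2.0541)
θ=346°: B = A + 2.00·(cos346°, sin346°) = (1.9406, -0.4838)
θ=346°: |BD| = 5.0825
θ=346°: circle(B,5.00) ∩ circle(D,8.00): a=-1.2955, h=4.8293
θ=346°:   candidates: C₊=(0.1913,4.2002) cross=24.545; C₋=(1.1108,-5.4145) cross=-24.545
θ=346°:   branch + wants cross > 0 → take C=(0.1913,4.2002) (cross=24.545)
θ=346°: ex = (C−B)/|BC| = (-0.3499,0.9368); ey = (-0.9368,-0.3499)
θ=346°: P = B + -1.15·ex + -0.86·ey = (3.1486,-1.2603)

θ=320°: 2.75 -2.05
θ=346°: 3.15 -1.26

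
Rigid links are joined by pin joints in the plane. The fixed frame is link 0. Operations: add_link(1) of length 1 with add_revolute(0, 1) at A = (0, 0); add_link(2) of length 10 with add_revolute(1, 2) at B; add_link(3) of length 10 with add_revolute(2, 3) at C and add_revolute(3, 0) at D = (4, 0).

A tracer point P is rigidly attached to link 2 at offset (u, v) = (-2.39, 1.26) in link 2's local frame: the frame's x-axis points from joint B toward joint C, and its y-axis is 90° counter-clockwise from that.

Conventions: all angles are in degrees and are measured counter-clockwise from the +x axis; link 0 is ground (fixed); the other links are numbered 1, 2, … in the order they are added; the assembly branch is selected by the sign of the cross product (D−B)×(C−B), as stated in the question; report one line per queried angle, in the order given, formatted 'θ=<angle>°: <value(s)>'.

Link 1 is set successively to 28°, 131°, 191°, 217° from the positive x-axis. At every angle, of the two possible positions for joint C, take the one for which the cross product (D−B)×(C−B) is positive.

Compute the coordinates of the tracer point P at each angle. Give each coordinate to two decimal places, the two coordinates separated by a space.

A=(0,0), D=(4.00,0)
θ=28°: B = A + 1.00·(cos28°, sin28°) = (0.8829, 0.4695)
θ=28°: |BD| = 3.1522
θ=28°: circle(B,10.00) ∩ circle(D,10.00): a=1.5761, h=9.8750
θ=28°:   candidates: C₊=(3.9122,9.9996) cross=31.128; C₋=(0.9707,-9.5301) cross=-31.128
θ=28°:   branch + wants cross > 0 → take C=(3.9122,9.9996) (cross=31.128)
θ=28°: ex = (C−B)/|BC| = (0.3029,0.9530); ey = (-0.9530,0.3029)
θ=28°: P = B + -2.39·ex + 1.26·ey = (-1.0418,-1.4265)
θ=131°: B = A + 1.00·(cos131°, sin131°) = (-0.6561, 0.7547)
θ=131°: |BD| = 4.7168
θ=131°: circle(B,10.00) ∩ circle(D,10.00): a=2.3584, h=9.7179
θ=131°:   candidates: C₊=(3.2269,9.9701) cross=45.838; C₋=(0.1171,-9.2154) cross=-45.838
θ=131°:   branch + wants cross > 0 → take C=(3.2269,9.9701) (cross=45.838)
θ=131°: ex = (C−B)/|BC| = (0.3883,0.9215); ey = (-0.9215,0.3883)
θ=131°: P = B + -2.39·ex + 1.26·ey = (-2.7452,-0.9585)
θ=191°: B = A + 1.00·(cos191°, sin191°) = (-0.9816, -0.1908)
θ=191°: |BD| = 4.9853
θ=191°: circle(B,10.00) ∩ circle(D,10.00): a=2.4926, h=9.6844
θ=191°:   candidates: C₊=(1.1385,9.5819) cross=48.279; C₋=(1.8799,-9.7727) cross=-48.279
θ=191°:   branch + wants cross > 0 → take C=(1.1385,9.5819) (cross=48.279)
θ=191°: ex = (C−B)/|BC| = (0.2120,0.9773); ey = (-0.9773,0.2120)
θ=191°: P = B + -2.39·ex + 1.26·ey = (-2.7197,-2.2593)
θ=217°: B = A + 1.00·(cos217°, sin217°) = (-0.7986, -0.6018)
θ=217°: |BD| = 4.8362
θ=217°: circle(B,10.00) ∩ circle(D,10.00): a=2.4181, h=9.7032
θ=217°:   candidates: C₊=(0.3932,9.3269) cross=46.927; C₋=(2.8081,-9.9287) cross=-46.927
θ=217°:   branch + wants cross > 0 → take C=(0.3932,9.3269) (cross=46.927)
θ=217°: ex = (C−B)/|BC| = (0.1192,0.9929); ey = (-0.9929,0.1192)
θ=217°: P = B + -2.39·ex + 1.26·ey = (-2.3345,-2.8246)

θ=28°: -1.04 -1.43
θ=131°: -2.75 -0.96
θ=191°: -2.72 -2.26
θ=217°: -2.33 -2.82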